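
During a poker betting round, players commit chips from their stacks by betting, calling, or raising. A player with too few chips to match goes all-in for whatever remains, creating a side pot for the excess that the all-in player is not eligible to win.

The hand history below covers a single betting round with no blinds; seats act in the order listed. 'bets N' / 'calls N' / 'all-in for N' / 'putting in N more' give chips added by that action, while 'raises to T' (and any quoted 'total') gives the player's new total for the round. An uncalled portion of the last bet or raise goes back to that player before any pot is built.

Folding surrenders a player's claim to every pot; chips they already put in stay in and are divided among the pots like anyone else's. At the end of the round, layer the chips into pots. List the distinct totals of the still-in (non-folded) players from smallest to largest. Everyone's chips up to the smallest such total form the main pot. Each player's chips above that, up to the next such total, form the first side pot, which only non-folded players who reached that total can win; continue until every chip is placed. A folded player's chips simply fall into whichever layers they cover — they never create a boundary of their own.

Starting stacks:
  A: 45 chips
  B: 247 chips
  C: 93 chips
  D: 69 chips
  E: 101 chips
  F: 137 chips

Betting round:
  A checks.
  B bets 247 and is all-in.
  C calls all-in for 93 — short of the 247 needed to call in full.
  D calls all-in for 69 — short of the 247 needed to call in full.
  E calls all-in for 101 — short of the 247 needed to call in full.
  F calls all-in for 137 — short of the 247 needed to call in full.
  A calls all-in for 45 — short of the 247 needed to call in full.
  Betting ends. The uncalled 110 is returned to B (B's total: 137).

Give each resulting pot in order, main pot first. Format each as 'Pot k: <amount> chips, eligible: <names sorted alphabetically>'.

Contributions (after 110 returned to B): A=45, B=137, C=93, D=69, E=101, F=137
Pot levels (distinct totals of non-folded players): 45, 69, 93, 101, 137
Layer 1-45: 45 each from A, B, C, D, E, F = 45*6 = 270 chips; eligible A, B, C, D, E, F
Layer 46-69: 24 each from B, C, D, E, F = 24*5 = 120 chips; eligible B, C, D, E, F
Layer 70-93: 24 each from B, C, E, F = 24*4 = 96 chips; eligible B, C, E, F
Layer 94-101: 8 each from B, E, F = 8*3 = 24 chips; eligible B, E, F
Layer 102-137: 36 each from B, F = 36*2 = 72 chips; eligible B, F

Pot 1: 270 chips, eligible: A, B, C, D, E, F
Pot 2: 120 chips, eligible: B, C, D, E, F
Pot 3: 96 chips, eligible: B, C, E, F
Pot 4: 24 chips, eligible: B, E, F
Pot 5: 72 chips, eligible: B, F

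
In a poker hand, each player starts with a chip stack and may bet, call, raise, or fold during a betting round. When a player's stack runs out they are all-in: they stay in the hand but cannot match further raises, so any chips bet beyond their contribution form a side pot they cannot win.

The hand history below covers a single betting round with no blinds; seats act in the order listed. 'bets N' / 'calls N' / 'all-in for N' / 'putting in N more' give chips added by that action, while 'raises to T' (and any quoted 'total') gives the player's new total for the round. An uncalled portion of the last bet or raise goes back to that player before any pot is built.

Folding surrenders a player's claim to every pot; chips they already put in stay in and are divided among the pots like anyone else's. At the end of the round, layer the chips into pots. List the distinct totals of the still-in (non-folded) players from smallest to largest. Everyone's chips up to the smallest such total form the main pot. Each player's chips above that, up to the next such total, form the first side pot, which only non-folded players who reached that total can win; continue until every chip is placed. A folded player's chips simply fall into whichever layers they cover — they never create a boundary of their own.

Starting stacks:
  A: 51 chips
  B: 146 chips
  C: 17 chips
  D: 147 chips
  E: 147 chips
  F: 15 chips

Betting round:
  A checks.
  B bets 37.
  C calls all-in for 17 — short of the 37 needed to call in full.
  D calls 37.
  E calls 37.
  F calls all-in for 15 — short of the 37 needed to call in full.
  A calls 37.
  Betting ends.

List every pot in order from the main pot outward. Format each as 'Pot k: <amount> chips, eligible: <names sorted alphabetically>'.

Pot 1: 90 chips, eligible: A, B, C, D, E, F
Pot 2: 10 chips, eligible: A, B, C, D, E
Pot 3: 80 chips, eligible: A, B, D, E

Derivation:
Contributions: A=37, B=37, C=17, D=37, E=37, F=15
Pot levels (distinct totals of non-folded players): 15, 17, 37
Layer 1-15: 15 each from A, B, C, D, E, F = 15*6 = 90 chips; eligible A, B, C, D, E, F
Layer 16-17: 2 each from A, B, C, D, E = 2*5 = 10 chips; eligible A, B, C, D, E
Layer 18-37: 20 each from A, B, D, E = 20*4 = 80 chips; eligible A, B, D, E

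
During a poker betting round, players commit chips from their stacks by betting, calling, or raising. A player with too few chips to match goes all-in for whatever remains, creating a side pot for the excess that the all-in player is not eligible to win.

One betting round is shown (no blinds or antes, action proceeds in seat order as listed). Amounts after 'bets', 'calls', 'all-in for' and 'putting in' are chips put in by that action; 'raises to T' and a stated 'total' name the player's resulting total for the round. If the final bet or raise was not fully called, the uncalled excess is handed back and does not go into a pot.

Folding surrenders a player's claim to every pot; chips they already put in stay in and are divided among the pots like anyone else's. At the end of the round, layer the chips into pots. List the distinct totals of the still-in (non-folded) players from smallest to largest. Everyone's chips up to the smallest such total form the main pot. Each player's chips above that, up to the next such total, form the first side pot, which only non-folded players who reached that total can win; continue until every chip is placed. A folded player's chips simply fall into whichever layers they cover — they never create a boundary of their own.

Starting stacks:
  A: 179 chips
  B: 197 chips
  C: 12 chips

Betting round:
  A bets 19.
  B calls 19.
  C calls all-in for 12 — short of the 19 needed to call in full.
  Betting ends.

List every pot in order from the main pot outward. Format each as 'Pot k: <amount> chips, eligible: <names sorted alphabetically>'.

Pot 1: 36 chips, eligible: A, B, C
Pot 2: 14 chips, eligible: A, B

Derivation:
Contributions: A=19, B=19, C=12
Pot levels (distinct totals of non-folded players): 12, 19
Layer 1-12: 12 each from A, B, C = 12*3 = 36 chips; eligible A, B, C
Layer 13-19: 7 each from A, B = 7*2 = 14 chips; eligible A, B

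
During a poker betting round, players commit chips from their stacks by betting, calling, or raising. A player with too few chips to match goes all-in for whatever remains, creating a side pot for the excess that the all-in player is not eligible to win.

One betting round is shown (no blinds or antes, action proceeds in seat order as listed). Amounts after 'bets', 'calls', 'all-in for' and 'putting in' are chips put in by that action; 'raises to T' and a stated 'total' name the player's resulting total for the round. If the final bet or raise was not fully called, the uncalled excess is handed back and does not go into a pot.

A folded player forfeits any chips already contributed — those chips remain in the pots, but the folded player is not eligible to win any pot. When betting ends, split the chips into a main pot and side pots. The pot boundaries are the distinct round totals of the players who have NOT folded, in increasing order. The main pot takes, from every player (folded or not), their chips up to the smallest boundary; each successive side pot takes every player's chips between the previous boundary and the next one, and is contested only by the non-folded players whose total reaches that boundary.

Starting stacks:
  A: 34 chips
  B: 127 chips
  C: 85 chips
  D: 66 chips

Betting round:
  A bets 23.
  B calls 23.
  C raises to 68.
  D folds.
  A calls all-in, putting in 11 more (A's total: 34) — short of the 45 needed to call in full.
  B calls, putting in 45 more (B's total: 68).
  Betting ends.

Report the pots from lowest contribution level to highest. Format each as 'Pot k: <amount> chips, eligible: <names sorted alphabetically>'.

Pot 1: 102 chips, eligible: A, B, C
Pot 2: 68 chips, eligible: B, C

Derivation:
Contributions: A=34, B=68, C=68
Folded: D
Pot levels (distinct totals of non-folded players): 34, 68
Layer 1-34: 34 each from A, B, C = 34*3 = 102 chips; eligible A, B, C
Layer 35-68: 34 each from B, C = 34*2 = 68 chips; eligible B, C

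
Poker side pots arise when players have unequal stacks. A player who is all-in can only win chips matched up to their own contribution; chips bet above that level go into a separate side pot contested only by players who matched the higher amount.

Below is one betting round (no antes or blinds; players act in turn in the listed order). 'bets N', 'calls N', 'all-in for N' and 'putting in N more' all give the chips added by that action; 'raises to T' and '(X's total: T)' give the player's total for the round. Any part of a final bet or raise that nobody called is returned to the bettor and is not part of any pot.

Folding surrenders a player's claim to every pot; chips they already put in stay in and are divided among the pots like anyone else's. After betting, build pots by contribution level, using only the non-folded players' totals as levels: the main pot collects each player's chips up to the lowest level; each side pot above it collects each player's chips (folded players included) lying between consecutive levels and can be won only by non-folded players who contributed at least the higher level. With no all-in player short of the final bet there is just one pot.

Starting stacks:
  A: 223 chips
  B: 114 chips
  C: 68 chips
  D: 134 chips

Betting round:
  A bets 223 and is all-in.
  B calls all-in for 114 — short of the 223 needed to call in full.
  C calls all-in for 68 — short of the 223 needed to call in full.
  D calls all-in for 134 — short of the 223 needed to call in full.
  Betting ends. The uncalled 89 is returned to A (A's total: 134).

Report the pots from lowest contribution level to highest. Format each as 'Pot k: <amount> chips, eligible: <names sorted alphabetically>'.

Pot 1: 272 chips, eligible: A, B, C, D
Pot 2: 138 chips, eligible: A, B, D
Pot 3: 40 chips, eligible: A, D

Derivation:
Contributions (after 89 returned to A): A=134, B=114, C=68, D=134
Pot levels (distinct totals of non-folded players): 68, 114, 134
Layer 1-68: 68 each from A, B, C, D = 68*4 = 272 chips; eligible A, B, C, D
Layer 69-114: 46 each from A, B, D = 46*3 = 138 chips; eligible A, B, D
Layer 115-134: 20 each from A, D = 20*2 = 40 chips; eligible A, D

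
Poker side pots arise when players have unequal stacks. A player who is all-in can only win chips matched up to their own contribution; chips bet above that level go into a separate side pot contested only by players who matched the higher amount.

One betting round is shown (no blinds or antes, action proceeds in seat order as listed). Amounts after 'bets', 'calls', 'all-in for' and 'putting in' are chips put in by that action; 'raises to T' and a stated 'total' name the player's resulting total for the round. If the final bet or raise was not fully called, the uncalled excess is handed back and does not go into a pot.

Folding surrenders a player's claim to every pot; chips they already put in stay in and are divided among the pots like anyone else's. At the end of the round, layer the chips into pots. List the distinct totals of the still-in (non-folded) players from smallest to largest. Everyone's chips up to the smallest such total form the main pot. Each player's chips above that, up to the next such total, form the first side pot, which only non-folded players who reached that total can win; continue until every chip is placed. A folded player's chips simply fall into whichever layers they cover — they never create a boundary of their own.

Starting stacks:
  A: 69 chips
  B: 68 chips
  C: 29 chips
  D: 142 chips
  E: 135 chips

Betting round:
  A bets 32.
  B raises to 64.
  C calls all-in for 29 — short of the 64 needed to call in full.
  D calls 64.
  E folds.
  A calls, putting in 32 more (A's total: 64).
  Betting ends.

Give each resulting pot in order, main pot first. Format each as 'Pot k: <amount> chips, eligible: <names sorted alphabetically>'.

Pot 1: 116 chips, eligible: A, B, C, D
Pot 2: 105 chips, eligible: A, B, D

Derivation:
Contributions: A=64, B=64, C=29, D=64
Folded: E
Pot levels (distinct totals of non-folded players): 29, 64
Layer 1-29: 29 each from A, B, C, D = 29*4 = 116 chips; eligible A, B, C, D
Layer 30-64: 35 each from A, B, D = 35*3 = 105 chips; eligible A, B, D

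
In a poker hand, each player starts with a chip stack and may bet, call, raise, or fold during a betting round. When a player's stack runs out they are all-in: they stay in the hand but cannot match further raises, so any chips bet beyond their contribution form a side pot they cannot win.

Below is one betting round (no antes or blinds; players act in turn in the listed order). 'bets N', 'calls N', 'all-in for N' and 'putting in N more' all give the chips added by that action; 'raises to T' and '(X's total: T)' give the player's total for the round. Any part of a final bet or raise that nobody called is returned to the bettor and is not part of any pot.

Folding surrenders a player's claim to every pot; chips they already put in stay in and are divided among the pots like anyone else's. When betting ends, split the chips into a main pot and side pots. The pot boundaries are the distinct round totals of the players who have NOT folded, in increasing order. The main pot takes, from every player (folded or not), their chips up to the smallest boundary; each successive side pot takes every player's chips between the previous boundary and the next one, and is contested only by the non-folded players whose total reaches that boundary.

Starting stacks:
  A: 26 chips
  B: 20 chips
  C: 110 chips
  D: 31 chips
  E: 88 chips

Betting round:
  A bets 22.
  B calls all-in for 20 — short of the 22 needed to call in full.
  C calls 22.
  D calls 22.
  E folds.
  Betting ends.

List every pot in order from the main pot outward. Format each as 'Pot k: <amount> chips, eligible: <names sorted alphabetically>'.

Pot 1: 80 chips, eligible: A, B, C, D
Pot 2: 6 chips, eligible: A, C, D

Derivation:
Contributions: A=22, B=20, C=22, D=22
Folded: E
Pot levels (distinct totals of non-folded players): 20, 22
Layer 1-20: 20 each from A, B, C, D = 20*4 = 80 chips; eligible A, B, C, D
Layer 21-22: 2 each from A, C, D = 2*3 = 6 chips; eligible A, C, D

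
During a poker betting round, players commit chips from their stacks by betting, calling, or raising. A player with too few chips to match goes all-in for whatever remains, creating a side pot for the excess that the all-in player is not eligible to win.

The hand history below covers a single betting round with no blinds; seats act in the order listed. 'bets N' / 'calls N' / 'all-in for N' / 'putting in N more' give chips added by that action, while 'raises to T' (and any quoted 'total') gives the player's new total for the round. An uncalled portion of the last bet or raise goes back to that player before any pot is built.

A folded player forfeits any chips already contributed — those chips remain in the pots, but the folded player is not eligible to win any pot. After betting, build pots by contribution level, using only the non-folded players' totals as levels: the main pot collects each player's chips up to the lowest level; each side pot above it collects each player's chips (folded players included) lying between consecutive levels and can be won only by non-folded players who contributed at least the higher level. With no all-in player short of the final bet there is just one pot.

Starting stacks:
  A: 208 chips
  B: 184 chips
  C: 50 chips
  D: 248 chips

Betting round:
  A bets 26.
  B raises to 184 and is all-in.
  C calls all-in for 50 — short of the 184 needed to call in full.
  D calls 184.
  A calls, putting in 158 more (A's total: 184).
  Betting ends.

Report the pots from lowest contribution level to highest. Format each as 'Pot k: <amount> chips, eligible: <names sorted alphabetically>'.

Contributions: A=184, B=184, C=50, D=184
Pot levels (distinct totals of non-folded players): 50, 184
Layer 1-50: 50 each from A, B, C, D = 50*4 = 200 chips; eligible A, B, C, D
Layer 51-184: 134 each from A, B, D = 134*3 = 402 chips; eligible A, B, D

Pot 1: 200 chips, eligible: A, B, C, D
Pot 2: 402 chips, eligible: A, B, D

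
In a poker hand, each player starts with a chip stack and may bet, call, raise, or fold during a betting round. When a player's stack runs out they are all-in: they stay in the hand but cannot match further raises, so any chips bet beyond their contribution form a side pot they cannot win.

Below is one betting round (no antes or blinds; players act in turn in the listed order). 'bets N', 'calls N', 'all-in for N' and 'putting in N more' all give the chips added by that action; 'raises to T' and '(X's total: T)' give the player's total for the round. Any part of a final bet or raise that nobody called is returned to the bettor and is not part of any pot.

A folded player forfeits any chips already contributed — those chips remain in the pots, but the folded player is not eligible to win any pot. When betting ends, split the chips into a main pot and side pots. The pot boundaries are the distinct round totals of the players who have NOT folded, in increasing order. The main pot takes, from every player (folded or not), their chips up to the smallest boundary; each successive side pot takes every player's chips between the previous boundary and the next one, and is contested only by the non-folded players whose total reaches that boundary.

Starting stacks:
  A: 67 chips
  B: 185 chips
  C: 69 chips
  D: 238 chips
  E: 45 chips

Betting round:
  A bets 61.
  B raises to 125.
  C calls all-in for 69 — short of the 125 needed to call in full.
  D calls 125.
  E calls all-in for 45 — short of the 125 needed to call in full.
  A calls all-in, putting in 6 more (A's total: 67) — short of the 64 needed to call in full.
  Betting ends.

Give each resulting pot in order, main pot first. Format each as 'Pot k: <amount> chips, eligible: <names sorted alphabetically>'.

Pot 1: 225 chips, eligible: A, B, C, D, E
Pot 2: 88 chips, eligible: A, B, C, D
Pot 3: 6 chips, eligible: B, C, D
Pot 4: 112 chips, eligible: B, D

Derivation:
Contributions: A=67, B=125, C=69, D=125, E=45
Pot levels (distinct totals of non-folded players): 45, 67, 69, 125
Layer 1-45: 45 each from A, B, C, D, E = 45*5 = 225 chips; eligible A, B, C, D, E
Layer 46-67: 22 each from A, B, C, D = 22*4 = 88 chips; eligible A, B, C, D
Layer 68-69: 2 each from B, C, D = 2*3 = 6 chips; eligible B, C, D
Layer 70-125: 56 each from B, D = 56*2 = 112 chips; eligible B, D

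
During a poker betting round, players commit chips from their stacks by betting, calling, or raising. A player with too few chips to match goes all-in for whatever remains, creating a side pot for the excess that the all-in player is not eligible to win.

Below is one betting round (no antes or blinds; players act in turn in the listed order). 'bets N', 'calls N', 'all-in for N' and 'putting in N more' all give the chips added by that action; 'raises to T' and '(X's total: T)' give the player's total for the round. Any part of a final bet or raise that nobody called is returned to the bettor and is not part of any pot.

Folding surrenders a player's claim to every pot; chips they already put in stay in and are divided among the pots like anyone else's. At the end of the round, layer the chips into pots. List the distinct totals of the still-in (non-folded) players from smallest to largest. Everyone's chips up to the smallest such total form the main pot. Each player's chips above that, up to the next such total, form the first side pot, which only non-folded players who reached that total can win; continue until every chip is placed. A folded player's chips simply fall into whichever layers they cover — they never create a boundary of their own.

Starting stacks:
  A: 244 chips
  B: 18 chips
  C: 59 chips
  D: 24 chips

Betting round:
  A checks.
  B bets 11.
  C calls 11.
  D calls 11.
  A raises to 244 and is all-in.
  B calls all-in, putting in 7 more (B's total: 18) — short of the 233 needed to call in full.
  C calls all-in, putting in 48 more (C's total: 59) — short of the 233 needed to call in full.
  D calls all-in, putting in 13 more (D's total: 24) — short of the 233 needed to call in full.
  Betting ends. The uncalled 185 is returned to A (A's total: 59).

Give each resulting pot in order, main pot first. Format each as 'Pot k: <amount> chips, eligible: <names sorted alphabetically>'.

Pot 1: 72 chips, eligible: A, B, C, D
Pot 2: 18 chips, eligible: A, C, D
Pot 3: 70 chips, eligible: A, C

Derivation:
Contributions (after 185 returned to A): A=59, B=18, C=59, D=24
Pot levels (distinct totals of non-folded players): 18, 24, 59
Layer 1-18: 18 each from A, B, C, D = 18*4 = 72 chips; eligible A, B, C, D
Layer 19-24: 6 each from A, C, D = 6*3 = 18 chips; eligible A, C, D
Layer 25-59: 35 each from A, C = 35*2 = 70 chips; eligible A, C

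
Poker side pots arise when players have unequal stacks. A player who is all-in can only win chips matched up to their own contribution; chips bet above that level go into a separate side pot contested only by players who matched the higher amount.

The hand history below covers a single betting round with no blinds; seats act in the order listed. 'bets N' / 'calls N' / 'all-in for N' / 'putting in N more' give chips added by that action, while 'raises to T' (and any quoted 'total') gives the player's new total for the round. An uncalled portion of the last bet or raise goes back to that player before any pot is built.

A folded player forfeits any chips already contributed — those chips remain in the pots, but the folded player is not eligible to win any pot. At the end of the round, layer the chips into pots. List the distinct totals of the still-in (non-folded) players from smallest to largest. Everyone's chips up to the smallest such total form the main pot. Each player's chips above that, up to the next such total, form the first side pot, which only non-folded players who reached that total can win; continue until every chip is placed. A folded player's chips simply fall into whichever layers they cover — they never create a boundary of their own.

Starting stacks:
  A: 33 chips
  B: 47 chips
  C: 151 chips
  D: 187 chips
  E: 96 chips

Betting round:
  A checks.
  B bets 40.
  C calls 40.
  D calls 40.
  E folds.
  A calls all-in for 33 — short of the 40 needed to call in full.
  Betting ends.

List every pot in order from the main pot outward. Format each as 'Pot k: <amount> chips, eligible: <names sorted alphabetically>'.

Contributions: A=33, B=40, C=40, D=40
Folded: E
Pot levels (distinct totals of non-folded players): 33, 40
Layer 1-33: 33 each from A, B, C, D = 33*4 = 132 chips; eligible A, B, C, D
Layer 34-40: 7 each from B, C, D = 7*3 = 21 chips; eligible B, C, D

Pot 1: 132 chips, eligible: A, B, C, D
Pot 2: 21 chips, eligible: B, C, D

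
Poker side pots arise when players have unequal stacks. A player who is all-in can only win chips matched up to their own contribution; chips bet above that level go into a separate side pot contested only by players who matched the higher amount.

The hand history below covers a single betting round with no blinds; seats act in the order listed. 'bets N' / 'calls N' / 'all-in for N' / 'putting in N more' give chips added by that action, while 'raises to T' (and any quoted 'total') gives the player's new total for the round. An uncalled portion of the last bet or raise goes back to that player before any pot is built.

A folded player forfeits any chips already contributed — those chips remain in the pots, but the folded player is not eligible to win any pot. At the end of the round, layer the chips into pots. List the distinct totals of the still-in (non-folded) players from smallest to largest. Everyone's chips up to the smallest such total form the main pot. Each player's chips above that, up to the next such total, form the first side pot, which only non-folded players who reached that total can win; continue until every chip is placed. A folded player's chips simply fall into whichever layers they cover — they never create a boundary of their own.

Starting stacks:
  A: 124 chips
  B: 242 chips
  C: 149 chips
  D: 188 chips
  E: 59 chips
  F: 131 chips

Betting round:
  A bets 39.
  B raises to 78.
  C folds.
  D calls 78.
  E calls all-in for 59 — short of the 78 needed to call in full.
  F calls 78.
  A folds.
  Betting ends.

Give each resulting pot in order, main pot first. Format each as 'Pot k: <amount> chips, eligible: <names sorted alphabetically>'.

Contributions: A=39, B=78, D=78, E=59, F=78
Folded: A, C
Pot levels (distinct totals of non-folded players): 59, 78
Layer 1-59: A 39 + B 59 + D 59 + E 59 + F 59 = 275 chips; eligible B, D, E, F
Layer 60-78: 19 each from B, D, F = 19*3 = 57 chips; eligible B, D, F

Pot 1: 275 chips, eligible: B, D, E, F
Pot 2: 57 chips, eligible: B, D, F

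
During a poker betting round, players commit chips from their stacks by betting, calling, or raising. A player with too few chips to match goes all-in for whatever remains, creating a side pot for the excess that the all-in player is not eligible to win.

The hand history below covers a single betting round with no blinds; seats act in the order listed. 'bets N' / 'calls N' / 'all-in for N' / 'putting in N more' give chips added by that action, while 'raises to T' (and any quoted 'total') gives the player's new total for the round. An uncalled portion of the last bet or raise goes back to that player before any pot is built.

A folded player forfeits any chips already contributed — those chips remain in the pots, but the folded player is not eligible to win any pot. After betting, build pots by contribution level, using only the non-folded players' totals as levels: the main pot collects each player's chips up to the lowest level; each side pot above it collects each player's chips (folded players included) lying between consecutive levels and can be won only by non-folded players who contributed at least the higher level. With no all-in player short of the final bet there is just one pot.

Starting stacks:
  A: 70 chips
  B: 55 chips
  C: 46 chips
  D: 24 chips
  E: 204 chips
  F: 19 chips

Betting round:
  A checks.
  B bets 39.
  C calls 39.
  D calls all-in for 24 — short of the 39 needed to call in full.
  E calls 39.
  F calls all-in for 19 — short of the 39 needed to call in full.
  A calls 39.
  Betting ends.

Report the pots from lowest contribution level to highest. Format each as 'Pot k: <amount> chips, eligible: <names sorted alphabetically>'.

Contributions: A=39, B=39, C=39, D=24, E=39, F=19
Pot levels (distinct totals of non-folded players): 19, 24, 39
Layer 1-19: 19 each from A, B, C, D, E, F = 19*6 = 114 chips; eligible A, B, C, D, E, F
Layer 20-24: 5 each from A, B, C, D, E = 5*5 = 25 chips; eligible A, B, C, D, E
Layer 25-39: 15 each from A, B, C, E = 15*4 = 60 chips; eligible A, B, C, E

Pot 1: 114 chips, eligible: A, B, C, D, E, F
Pot 2: 25 chips, eligible: A, B, C, D, E
Pot 3: 60 chips, eligible: A, B, C, E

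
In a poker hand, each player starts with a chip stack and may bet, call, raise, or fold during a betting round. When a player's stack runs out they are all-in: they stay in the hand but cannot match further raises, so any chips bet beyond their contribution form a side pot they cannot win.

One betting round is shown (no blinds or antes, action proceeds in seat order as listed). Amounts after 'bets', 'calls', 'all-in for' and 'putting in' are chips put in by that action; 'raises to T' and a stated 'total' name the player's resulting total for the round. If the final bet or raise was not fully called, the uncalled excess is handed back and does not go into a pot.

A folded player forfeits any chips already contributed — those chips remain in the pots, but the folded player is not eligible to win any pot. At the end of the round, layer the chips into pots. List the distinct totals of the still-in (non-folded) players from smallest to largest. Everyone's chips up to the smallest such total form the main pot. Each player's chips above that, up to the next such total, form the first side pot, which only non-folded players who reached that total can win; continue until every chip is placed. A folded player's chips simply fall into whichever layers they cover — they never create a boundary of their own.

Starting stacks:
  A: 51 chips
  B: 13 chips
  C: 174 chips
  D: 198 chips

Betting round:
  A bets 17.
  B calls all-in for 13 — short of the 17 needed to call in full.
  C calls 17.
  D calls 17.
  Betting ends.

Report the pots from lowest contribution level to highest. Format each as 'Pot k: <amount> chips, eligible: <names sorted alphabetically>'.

Contributions: A=17, B=13, C=17, D=17
Pot levels (distinct totals of non-folded players): 13, 17
Layer 1-13: 13 each from A, B, C, D = 13*4 = 52 chips; eligible A, B, C, D
Layer 14-17: 4 each from A, C, D = 4*3 = 12 chips; eligible A, C, D

Pot 1: 52 chips, eligible: A, B, C, D
Pot 2: 12 chips, eligible: A, C, D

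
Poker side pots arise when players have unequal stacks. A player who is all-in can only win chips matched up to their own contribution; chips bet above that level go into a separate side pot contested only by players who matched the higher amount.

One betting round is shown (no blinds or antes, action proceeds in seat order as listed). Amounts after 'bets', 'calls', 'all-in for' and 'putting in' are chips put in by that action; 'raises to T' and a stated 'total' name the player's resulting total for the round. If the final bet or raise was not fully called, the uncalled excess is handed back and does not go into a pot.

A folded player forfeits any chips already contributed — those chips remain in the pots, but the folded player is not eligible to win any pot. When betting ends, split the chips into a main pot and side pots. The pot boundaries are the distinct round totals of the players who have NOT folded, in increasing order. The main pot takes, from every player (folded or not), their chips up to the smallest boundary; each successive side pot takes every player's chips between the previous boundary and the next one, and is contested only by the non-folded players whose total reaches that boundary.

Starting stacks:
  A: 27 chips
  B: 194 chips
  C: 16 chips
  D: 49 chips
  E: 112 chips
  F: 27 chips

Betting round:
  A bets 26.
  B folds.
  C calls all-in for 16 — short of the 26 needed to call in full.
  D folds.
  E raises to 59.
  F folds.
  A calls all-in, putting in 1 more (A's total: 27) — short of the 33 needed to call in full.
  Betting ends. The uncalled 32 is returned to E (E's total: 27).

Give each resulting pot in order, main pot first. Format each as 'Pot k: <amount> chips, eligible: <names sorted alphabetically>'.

Pot 1: 48 chips, eligible: A, C, E
Pot 2: 22 chips, eligible: A, E

Derivation:
Contributions (after 32 returned to E): A=27, C=16, E=27
Folded: B, D, F
Pot levels (distinct totals of non-folded players): 16, 27
Layer 1-16: 16 each from A, C, E = 16*3 = 48 chips; eligible A, C, E
Layer 17-27: 11 each from A, E = 11*2 = 22 chips; eligible A, E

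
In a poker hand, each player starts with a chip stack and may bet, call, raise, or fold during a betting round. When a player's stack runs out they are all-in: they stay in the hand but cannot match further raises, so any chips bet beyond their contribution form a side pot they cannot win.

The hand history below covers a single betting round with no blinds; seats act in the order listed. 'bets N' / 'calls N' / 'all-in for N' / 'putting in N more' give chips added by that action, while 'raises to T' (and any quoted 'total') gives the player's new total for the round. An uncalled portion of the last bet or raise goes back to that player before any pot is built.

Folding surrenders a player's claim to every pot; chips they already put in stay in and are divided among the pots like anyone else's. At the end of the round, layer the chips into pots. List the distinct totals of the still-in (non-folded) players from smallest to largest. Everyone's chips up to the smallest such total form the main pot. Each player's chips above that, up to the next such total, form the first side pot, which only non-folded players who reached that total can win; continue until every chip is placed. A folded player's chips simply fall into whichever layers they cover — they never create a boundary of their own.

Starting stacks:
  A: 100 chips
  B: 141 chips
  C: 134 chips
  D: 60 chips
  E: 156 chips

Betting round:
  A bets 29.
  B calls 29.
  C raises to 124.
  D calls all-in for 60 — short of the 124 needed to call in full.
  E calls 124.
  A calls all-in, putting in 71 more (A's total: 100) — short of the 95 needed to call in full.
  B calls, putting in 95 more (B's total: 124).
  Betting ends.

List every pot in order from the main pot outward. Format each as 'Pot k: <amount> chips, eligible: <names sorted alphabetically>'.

Contributions: A=100, B=124, C=124, D=60, E=124
Pot levels (distinct totals of non-folded players): 60, 100, 124
Layer 1-60: 60 each from A, B, C, D, E = 60*5 = 300 chips; eligible A, B, C, D, E
Layer 61-100: 40 each from A, B, C, E = 40*4 = 160 chips; eligible A, B, C, E
Layer 101-124: 24 each from B, C, E = 24*3 = 72 chips; eligible B, C, E

Pot 1: 300 chips, eligible: A, B, C, D, E
Pot 2: 160 chips, eligible: A, B, C, E
Pot 3: 72 chips, eligible: B, C, E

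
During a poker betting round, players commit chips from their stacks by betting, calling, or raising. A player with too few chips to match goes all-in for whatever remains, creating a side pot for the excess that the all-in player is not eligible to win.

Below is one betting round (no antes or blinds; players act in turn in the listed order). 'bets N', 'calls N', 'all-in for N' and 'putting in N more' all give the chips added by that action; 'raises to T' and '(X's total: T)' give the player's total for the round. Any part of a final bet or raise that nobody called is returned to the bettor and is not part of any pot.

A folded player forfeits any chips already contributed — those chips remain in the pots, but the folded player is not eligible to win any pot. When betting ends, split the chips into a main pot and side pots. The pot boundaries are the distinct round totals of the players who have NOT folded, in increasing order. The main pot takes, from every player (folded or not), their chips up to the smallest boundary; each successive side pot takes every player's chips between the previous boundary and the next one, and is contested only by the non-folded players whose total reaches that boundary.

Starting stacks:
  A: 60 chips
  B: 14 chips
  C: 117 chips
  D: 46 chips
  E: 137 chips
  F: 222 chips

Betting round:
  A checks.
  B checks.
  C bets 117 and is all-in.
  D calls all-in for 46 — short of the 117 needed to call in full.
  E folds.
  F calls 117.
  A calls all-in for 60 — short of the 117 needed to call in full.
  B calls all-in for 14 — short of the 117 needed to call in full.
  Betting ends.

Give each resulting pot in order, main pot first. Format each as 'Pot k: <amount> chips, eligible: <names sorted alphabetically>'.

Pot 1: 70 chips, eligible: A, B, C, D, F
Pot 2: 128 chips, eligible: A, C, D, F
Pot 3: 42 chips, eligible: A, C, F
Pot 4: 114 chips, eligible: C, F

Derivation:
Contributions: A=60, B=14, C=117, D=46, F=117
Folded: E
Pot levels (distinct totals of non-folded players): 14, 46, 60, 117
Layer 1-14: 14 each from A, B, C, D, F = 14*5 = 70 chips; eligible A, B, C, D, F
Layer 15-46: 32 each from A, C, D, F = 32*4 = 128 chips; eligible A, C, D, F
Layer 47-60: 14 each from A, C, F = 14*3 = 42 chips; eligible A, C, F
Layer 61-117: 57 each from C, F = 57*2 = 114 chips; eligible C, F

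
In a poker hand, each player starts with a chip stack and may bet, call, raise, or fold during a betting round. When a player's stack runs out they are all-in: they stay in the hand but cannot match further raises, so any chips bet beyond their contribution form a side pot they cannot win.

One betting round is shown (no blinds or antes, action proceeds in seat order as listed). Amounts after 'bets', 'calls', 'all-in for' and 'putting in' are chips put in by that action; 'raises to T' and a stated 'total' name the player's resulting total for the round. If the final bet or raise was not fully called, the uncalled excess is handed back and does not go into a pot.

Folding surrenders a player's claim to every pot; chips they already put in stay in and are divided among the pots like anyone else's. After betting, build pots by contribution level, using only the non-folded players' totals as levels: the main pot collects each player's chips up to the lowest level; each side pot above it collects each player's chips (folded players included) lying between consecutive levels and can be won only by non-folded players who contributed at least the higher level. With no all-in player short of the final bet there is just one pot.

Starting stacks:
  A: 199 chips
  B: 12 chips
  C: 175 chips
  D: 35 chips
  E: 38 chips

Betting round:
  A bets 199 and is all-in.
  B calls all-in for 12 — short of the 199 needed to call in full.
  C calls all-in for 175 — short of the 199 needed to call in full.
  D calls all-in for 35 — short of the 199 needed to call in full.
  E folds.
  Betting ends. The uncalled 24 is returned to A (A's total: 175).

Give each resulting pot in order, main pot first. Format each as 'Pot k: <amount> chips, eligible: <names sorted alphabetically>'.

Contributions (after 24 returned to A): A=175, B=12, C=175, D=35
Folded: E
Pot levels (distinct totals of non-folded players): 12, 35, 175
Layer 1-12: 12 each from A, B, C, D = 12*4 = 48 chips; eligible A, B, C, D
Layer 13-35: 23 each from A, C, D = 23*3 = 69 chips; eligible A, C, D
Layer 36-175: 140 each from A, C = 140*2 = 280 chips; eligible A, C

Pot 1: 48 chips, eligible: A, B, C, D
Pot 2: 69 chips, eligible: A, C, D
Pot 3: 280 chips, eligible: A, C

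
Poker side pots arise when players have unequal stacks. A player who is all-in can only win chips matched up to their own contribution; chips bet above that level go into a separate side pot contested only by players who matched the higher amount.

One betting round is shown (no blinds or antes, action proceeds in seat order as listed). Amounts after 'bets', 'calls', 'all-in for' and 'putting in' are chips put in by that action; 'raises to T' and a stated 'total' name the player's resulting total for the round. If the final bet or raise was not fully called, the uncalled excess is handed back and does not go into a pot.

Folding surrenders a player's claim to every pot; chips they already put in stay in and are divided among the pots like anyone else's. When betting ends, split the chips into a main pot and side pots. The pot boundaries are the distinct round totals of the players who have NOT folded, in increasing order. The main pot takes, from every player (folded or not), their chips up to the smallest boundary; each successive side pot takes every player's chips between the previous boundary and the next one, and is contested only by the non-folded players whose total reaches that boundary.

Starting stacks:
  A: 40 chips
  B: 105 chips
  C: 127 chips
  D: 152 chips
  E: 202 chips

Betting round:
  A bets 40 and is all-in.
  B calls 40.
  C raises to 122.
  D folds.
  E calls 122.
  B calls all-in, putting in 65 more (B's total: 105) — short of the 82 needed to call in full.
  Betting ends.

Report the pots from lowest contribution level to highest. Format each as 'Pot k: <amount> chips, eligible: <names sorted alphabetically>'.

Pot 1: 160 chips, eligible: A, B, C, E
Pot 2: 195 chips, eligible: B, C, E
Pot 3: 34 chips, eligible: C, E

Derivation:
Contributions: A=40, B=105, C=122, E=122
Folded: D
Pot levels (distinct totals of non-folded players): 40, 105, 122
Layer 1-40: 40 each from A, B, C, E = 40*4 = 160 chips; eligible A, B, C, E
Layer 41-105: 65 each from B, C, E = 65*3 = 195 chips; eligible B, C, E
Layer 106-122: 17 each from C, E = 17*2 = 34 chips; eligible C, E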